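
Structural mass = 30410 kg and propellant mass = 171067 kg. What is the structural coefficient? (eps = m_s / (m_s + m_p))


eps = 30410 / (30410 + 171067) = 0.1509

0.1509


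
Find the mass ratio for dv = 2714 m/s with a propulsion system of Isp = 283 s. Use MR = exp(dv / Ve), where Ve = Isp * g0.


Ve = 283 * 9.81 = 2776.23 m/s
MR = exp(2714 / 2776.23) = 2.658

2.658


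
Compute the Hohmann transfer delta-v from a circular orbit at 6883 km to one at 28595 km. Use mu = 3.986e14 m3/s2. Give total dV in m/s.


V1 = sqrt(mu/r1) = 7609.91 m/s
dV1 = V1*(sqrt(2*r2/(r1+r2)) - 1) = 2051.93 m/s
V2 = sqrt(mu/r2) = 3733.56 m/s
dV2 = V2*(1 - sqrt(2*r1/(r1+r2))) = 1407.89 m/s
Total dV = 3460 m/s

3460 m/s


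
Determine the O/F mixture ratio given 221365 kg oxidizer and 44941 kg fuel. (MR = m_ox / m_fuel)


MR = 221365 / 44941 = 4.93

4.93


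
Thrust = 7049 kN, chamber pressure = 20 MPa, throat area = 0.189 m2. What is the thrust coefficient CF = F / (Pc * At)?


CF = 7049000 / (20e6 * 0.189) = 1.86

1.86


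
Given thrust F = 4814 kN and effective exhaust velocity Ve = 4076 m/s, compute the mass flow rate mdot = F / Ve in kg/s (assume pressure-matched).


mdot = F / Ve = 4814000 / 4076 = 1181.1 kg/s

1181.1 kg/s


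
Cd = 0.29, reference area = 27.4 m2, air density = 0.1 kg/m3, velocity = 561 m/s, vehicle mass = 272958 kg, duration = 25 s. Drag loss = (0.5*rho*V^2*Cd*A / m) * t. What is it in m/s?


D = 0.5 * 0.1 * 561^2 * 0.29 * 27.4 = 125038.65 N
a = 125038.65 / 272958 = 0.4581 m/s2
dV = 0.4581 * 25 = 11.5 m/s

11.5 m/s


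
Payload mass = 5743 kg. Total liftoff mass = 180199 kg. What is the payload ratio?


PR = 5743 / 180199 = 0.0319

0.0319


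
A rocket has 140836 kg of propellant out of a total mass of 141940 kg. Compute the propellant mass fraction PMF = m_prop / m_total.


PMF = 140836 / 141940 = 0.992

0.992


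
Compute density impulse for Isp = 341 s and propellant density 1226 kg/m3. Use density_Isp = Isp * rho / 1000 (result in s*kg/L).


rho*Isp = 341 * 1226 / 1000 = 418 s*kg/L

418 s*kg/L


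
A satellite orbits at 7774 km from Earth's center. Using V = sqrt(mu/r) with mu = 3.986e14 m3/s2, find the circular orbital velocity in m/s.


V = sqrt(3.986e14 / 7774000) = 7161 m/s

7161 m/s


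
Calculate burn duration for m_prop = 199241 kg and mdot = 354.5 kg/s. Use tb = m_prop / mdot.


tb = 199241 / 354.5 = 562.0 s

562.0 s


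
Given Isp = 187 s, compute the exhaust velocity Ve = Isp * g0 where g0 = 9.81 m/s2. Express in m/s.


Ve = Isp * g0 = 187 * 9.81 = 1834.5 m/s

1834.5 m/s


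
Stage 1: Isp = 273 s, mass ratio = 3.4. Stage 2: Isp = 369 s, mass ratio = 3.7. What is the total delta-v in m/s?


dV1 = 273 * 9.81 * ln(3.4) = 3277.4 m/s
dV2 = 369 * 9.81 * ln(3.7) = 4736.0 m/s
Total dV = 3277.4 + 4736.0 = 8013.4 m/s ~ 8013 m/s

8013 m/s


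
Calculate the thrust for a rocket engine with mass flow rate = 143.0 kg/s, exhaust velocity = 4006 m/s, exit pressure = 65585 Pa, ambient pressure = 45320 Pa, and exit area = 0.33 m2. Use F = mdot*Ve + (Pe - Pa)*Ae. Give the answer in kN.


F = 143.0 * 4006 + (65585 - 45320) * 0.33 = 579545.0 N = 579.5 kN

579.5 kN


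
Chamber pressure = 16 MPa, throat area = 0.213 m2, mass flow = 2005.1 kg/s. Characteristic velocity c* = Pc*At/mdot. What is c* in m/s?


c* = 16e6 * 0.213 / 2005.1 = 1700 m/s

1700 m/s


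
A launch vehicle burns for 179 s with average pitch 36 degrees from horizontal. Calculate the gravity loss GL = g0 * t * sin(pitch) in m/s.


GL = 9.81 * 179 * sin(36 deg) = 1032 m/s

1032 m/s


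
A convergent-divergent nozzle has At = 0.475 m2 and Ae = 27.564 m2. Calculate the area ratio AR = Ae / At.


AR = 27.564 / 0.475 = 58.0

58.0


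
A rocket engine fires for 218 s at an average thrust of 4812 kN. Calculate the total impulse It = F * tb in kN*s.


It = 4812 * 218 = 1049016 kN*s

1049016 kN*s


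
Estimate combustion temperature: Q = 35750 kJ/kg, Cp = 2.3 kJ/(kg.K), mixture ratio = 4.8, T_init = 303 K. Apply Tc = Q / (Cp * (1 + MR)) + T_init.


Tc = 35750 / (2.3 * (1 + 4.8)) + 303 = 2983 K

2983 K


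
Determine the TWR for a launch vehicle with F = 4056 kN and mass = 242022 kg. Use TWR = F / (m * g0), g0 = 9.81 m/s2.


TWR = 4056000 / (242022 * 9.81) = 1.71

1.71


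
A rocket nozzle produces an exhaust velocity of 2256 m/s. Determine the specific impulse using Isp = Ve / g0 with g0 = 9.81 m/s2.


Isp = Ve / g0 = 2256 / 9.81 = 230.0 s

230.0 s


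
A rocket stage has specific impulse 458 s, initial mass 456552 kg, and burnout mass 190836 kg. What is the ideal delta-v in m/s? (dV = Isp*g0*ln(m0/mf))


Ve = 458 * 9.81 = 4492.98 m/s
dV = 4492.98 * ln(456552/190836) = 3919 m/s

3919 m/s


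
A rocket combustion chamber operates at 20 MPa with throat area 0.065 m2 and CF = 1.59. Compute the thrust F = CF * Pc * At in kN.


F = 1.59 * 20e6 * 0.065 = 2.0670e+06 N = 2067.0 kN

2067.0 kN


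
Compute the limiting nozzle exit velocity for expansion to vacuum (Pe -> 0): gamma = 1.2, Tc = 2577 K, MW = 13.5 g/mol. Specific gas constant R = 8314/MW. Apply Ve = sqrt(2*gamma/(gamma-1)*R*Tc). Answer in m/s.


R = 8314 / 13.5 = 615.85 J/(kg.K)
Ve = sqrt(2 * 1.2 / (1.2 - 1) * 615.85 * 2577) = 4364 m/s

4364 m/s


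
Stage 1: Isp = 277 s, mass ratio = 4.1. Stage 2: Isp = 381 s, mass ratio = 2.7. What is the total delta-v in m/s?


dV1 = 277 * 9.81 * ln(4.1) = 3834.2 m/s
dV2 = 381 * 9.81 * ln(2.7) = 3712.4 m/s
Total dV = 3834.2 + 3712.4 = 7546.6 m/s ~ 7547 m/s

7547 m/s


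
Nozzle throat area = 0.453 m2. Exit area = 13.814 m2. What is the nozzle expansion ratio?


AR = 13.814 / 0.453 = 30.5

30.5


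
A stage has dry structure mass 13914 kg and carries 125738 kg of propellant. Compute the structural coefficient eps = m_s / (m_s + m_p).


eps = 13914 / (13914 + 125738) = 0.0996

0.0996


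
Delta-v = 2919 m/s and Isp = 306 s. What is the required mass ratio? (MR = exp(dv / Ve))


Ve = 306 * 9.81 = 3001.86 m/s
MR = exp(2919 / 3001.86) = 2.644

2.644


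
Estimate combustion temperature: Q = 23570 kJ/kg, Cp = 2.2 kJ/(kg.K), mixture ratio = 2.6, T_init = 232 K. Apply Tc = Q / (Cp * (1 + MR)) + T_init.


Tc = 23570 / (2.2 * (1 + 2.6)) + 232 = 3208 K

3208 K


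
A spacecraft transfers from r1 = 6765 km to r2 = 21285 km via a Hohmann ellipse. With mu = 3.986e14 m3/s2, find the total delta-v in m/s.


V1 = sqrt(mu/r1) = 7676.0 m/s
dV1 = V1*(sqrt(2*r2/(r1+r2)) - 1) = 1780.28 m/s
V2 = sqrt(mu/r2) = 4327.45 m/s
dV2 = V2*(1 - sqrt(2*r1/(r1+r2))) = 1321.96 m/s
Total dV = 3102 m/s

3102 m/s


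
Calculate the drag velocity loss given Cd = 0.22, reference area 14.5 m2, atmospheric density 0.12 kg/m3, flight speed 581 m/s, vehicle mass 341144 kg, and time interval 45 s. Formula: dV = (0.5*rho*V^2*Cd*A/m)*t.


D = 0.5 * 0.12 * 581^2 * 0.22 * 14.5 = 64609.18 N
a = 64609.18 / 341144 = 0.1894 m/s2
dV = 0.1894 * 45 = 8.5 m/s

8.5 m/s


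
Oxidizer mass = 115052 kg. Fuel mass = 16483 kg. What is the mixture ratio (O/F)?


MR = 115052 / 16483 = 6.98

6.98


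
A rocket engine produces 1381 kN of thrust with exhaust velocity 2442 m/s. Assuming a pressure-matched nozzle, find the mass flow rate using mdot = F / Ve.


mdot = F / Ve = 1381000 / 2442 = 565.5 kg/s

565.5 kg/s


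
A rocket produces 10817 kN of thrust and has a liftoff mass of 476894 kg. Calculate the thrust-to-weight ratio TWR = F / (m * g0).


TWR = 10817000 / (476894 * 9.81) = 2.31

2.31


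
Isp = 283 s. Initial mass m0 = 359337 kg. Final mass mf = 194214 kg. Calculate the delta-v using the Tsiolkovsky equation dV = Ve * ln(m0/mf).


Ve = 283 * 9.81 = 2776.23 m/s
dV = 2776.23 * ln(359337/194214) = 1708 m/s

1708 m/s


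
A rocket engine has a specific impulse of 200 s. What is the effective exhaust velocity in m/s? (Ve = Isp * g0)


Ve = Isp * g0 = 200 * 9.81 = 1962.0 m/s

1962.0 m/s


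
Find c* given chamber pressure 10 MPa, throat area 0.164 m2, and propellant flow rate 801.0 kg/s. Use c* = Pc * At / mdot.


c* = 10e6 * 0.164 / 801.0 = 2047 m/s

2047 m/s


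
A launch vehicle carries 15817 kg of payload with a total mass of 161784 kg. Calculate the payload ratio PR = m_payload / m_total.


PR = 15817 / 161784 = 0.0978

0.0978


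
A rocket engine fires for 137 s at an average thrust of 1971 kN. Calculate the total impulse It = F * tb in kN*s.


It = 1971 * 137 = 270027 kN*s

270027 kN*s


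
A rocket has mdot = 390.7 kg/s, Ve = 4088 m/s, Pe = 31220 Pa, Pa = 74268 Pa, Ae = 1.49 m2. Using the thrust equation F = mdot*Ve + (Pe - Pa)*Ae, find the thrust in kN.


F = 390.7 * 4088 + (31220 - 74268) * 1.49 = 1.5330e+06 N = 1533.0 kN

1533.0 kN


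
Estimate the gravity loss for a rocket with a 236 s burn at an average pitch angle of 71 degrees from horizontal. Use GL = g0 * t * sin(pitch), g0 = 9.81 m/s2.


GL = 9.81 * 236 * sin(71 deg) = 2189 m/s

2189 m/s


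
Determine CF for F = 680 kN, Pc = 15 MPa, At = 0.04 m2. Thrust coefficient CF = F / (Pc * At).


CF = 680000 / (15e6 * 0.04) = 1.13

1.13


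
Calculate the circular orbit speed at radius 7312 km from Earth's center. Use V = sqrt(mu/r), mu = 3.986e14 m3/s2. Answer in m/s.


V = sqrt(3.986e14 / 7312000) = 7383 m/s

7383 m/s


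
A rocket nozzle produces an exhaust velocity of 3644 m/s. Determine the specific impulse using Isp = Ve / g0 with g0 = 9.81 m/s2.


Isp = Ve / g0 = 3644 / 9.81 = 371.5 s

371.5 s


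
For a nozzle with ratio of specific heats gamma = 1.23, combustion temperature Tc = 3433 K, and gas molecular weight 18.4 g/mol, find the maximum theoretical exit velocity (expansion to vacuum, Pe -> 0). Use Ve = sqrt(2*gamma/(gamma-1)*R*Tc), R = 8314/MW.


R = 8314 / 18.4 = 451.85 J/(kg.K)
Ve = sqrt(2 * 1.23 / (1.23 - 1) * 451.85 * 3433) = 4073 m/s

4073 m/s


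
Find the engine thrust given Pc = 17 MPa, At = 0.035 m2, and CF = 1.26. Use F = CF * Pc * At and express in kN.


F = 1.26 * 17e6 * 0.035 = 749700.0 N = 749.7 kN

749.7 kN


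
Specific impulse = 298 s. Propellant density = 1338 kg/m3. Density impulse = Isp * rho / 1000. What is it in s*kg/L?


rho*Isp = 298 * 1338 / 1000 = 399 s*kg/L

399 s*kg/L


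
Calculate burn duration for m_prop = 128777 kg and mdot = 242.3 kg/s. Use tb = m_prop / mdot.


tb = 128777 / 242.3 = 531.5 s

531.5 s


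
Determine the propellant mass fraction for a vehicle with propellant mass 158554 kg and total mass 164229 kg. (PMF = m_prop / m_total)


PMF = 158554 / 164229 = 0.965

0.965


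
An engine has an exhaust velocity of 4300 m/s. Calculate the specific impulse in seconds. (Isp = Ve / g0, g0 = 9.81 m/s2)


Isp = Ve / g0 = 4300 / 9.81 = 438.3 s

438.3 s


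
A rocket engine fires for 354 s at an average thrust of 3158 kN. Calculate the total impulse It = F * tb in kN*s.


It = 3158 * 354 = 1117932 kN*s

1117932 kN*s


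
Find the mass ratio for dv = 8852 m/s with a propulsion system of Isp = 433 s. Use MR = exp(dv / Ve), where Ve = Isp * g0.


Ve = 433 * 9.81 = 4247.73 m/s
MR = exp(8852 / 4247.73) = 8.036

8.036


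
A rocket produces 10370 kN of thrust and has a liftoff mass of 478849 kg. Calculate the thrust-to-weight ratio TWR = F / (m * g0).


TWR = 10370000 / (478849 * 9.81) = 2.21

2.21


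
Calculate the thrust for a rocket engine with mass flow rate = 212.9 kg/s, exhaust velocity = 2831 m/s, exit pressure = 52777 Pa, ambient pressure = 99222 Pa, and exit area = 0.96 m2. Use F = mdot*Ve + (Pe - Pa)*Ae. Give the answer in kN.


F = 212.9 * 2831 + (52777 - 99222) * 0.96 = 558133.0 N = 558.1 kN

558.1 kN


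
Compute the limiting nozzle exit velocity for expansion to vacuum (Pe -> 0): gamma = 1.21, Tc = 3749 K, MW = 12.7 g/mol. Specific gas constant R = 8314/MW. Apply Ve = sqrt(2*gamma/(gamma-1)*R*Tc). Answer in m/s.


R = 8314 / 12.7 = 654.65 J/(kg.K)
Ve = sqrt(2 * 1.21 / (1.21 - 1) * 654.65 * 3749) = 5318 m/s

5318 m/s


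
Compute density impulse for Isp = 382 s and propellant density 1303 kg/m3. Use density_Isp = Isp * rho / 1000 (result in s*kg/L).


rho*Isp = 382 * 1303 / 1000 = 498 s*kg/L

498 s*kg/L


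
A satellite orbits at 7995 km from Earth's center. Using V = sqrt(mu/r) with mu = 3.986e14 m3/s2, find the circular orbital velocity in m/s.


V = sqrt(3.986e14 / 7995000) = 7061 m/s

7061 m/s


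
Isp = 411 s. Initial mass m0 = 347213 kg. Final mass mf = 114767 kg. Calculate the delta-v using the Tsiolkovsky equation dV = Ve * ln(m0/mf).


Ve = 411 * 9.81 = 4031.91 m/s
dV = 4031.91 * ln(347213/114767) = 4463 m/s

4463 m/s


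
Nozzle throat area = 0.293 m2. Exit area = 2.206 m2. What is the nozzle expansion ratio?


AR = 2.206 / 0.293 = 7.5

7.5


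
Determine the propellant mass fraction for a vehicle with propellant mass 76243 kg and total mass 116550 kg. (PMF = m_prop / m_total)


PMF = 76243 / 116550 = 0.654

0.654


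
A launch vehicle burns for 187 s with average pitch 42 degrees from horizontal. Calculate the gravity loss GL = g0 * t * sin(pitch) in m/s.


GL = 9.81 * 187 * sin(42 deg) = 1228 m/s

1228 m/s


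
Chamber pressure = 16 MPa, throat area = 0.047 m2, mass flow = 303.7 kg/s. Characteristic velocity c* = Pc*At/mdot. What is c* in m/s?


c* = 16e6 * 0.047 / 303.7 = 2476 m/s

2476 m/s


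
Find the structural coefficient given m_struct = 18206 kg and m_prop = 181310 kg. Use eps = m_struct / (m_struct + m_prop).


eps = 18206 / (18206 + 181310) = 0.0913

0.0913


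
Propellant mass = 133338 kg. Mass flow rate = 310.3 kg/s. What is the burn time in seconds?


tb = 133338 / 310.3 = 429.7 s

429.7 s


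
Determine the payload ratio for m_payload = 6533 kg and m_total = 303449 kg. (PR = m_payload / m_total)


PR = 6533 / 303449 = 0.0215

0.0215


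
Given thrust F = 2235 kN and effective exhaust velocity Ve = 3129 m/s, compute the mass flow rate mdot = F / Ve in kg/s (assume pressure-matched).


mdot = F / Ve = 2235000 / 3129 = 714.3 kg/s

714.3 kg/s


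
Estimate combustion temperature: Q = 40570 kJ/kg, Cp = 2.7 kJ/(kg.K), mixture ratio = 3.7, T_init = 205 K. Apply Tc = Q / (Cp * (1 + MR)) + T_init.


Tc = 40570 / (2.7 * (1 + 3.7)) + 205 = 3402 K

3402 K


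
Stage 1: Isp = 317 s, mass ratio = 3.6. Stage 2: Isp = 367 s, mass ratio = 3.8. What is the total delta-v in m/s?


dV1 = 317 * 9.81 * ln(3.6) = 3983.4 m/s
dV2 = 367 * 9.81 * ln(3.8) = 4806.4 m/s
Total dV = 3983.4 + 4806.4 = 8789.8 m/s ~ 8790 m/s

8790 m/s


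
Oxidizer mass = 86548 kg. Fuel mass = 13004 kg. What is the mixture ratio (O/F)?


MR = 86548 / 13004 = 6.66

6.66


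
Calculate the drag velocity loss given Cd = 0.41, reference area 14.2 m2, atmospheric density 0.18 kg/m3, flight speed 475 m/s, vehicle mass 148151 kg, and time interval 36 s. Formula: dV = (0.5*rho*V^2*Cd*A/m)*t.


D = 0.5 * 0.18 * 475^2 * 0.41 * 14.2 = 118222.99 N
a = 118222.99 / 148151 = 0.798 m/s2
dV = 0.798 * 36 = 28.7 m/s

28.7 m/s


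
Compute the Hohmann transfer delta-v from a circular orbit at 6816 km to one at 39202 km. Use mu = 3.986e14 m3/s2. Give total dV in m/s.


V1 = sqrt(mu/r1) = 7647.22 m/s
dV1 = V1*(sqrt(2*r2/(r1+r2)) - 1) = 2334.58 m/s
V2 = sqrt(mu/r2) = 3188.71 m/s
dV2 = V2*(1 - sqrt(2*r1/(r1+r2))) = 1453.18 m/s
Total dV = 3788 m/s

3788 m/s


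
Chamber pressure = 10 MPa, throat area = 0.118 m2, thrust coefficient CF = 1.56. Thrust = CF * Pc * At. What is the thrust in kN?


F = 1.56 * 10e6 * 0.118 = 1.8408e+06 N = 1840.8 kN

1840.8 kN


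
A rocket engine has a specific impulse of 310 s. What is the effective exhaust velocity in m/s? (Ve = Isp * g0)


Ve = Isp * g0 = 310 * 9.81 = 3041.1 m/s

3041.1 m/s


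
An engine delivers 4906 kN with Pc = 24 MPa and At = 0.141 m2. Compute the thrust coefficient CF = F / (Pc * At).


CF = 4906000 / (24e6 * 0.141) = 1.45

1.45


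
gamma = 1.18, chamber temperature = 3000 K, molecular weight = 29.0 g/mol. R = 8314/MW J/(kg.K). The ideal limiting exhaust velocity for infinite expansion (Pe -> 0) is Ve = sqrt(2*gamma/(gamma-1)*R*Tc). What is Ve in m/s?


R = 8314 / 29.0 = 286.69 J/(kg.K)
Ve = sqrt(2 * 1.18 / (1.18 - 1) * 286.69 * 3000) = 3358 m/s

3358 m/s


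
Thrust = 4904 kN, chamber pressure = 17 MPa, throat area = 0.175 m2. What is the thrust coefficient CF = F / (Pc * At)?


CF = 4904000 / (17e6 * 0.175) = 1.65

1.65


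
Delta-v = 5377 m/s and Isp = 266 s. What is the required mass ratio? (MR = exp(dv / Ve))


Ve = 266 * 9.81 = 2609.46 m/s
MR = exp(5377 / 2609.46) = 7.851

7.851


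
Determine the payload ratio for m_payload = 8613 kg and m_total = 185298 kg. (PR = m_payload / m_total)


PR = 8613 / 185298 = 0.0465

0.0465


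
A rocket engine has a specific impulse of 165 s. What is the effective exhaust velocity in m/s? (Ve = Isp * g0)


Ve = Isp * g0 = 165 * 9.81 = 1618.7 m/s

1618.7 m/s


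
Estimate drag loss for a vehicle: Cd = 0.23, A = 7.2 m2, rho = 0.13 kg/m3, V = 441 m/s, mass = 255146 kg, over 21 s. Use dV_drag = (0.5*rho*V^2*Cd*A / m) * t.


D = 0.5 * 0.13 * 441^2 * 0.23 * 7.2 = 20933.93 N
a = 20933.93 / 255146 = 0.082 m/s2
dV = 0.082 * 21 = 1.7 m/s

1.7 m/s


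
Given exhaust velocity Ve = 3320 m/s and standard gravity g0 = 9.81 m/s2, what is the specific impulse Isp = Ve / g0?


Isp = Ve / g0 = 3320 / 9.81 = 338.4 s

338.4 s


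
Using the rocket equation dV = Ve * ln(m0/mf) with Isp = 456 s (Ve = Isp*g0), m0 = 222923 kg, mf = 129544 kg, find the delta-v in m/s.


Ve = 456 * 9.81 = 4473.36 m/s
dV = 4473.36 * ln(222923/129544) = 2428 m/s

2428 m/s


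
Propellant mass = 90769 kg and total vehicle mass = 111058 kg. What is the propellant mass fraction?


PMF = 90769 / 111058 = 0.817

0.817


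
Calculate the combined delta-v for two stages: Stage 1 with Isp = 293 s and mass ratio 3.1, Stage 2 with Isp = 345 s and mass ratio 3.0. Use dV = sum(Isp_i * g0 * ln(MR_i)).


dV1 = 293 * 9.81 * ln(3.1) = 3252.0 m/s
dV2 = 345 * 9.81 * ln(3.0) = 3718.2 m/s
Total dV = 3252.0 + 3718.2 = 6970.2 m/s ~ 6970 m/s

6970 m/s


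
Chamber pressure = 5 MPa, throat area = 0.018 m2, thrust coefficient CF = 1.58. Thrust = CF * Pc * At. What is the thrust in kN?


F = 1.58 * 5e6 * 0.018 = 142200.0 N = 142.2 kN

142.2 kN


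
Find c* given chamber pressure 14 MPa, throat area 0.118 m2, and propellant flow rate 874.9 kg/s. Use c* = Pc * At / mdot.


c* = 14e6 * 0.118 / 874.9 = 1888 m/s

1888 m/s


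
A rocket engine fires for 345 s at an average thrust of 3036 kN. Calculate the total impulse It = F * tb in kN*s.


It = 3036 * 345 = 1047420 kN*s

1047420 kN*s


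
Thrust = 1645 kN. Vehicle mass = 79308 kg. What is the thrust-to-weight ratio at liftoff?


TWR = 1645000 / (79308 * 9.81) = 2.11

2.11


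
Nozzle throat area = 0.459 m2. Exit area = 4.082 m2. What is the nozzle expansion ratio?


AR = 4.082 / 0.459 = 8.9

8.9


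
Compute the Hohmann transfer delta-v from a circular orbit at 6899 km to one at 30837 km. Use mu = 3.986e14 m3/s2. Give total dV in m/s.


V1 = sqrt(mu/r1) = 7601.08 m/s
dV1 = V1*(sqrt(2*r2/(r1+r2)) - 1) = 2116.28 m/s
V2 = sqrt(mu/r2) = 3595.28 m/s
dV2 = V2*(1 - sqrt(2*r1/(r1+r2))) = 1421.26 m/s
Total dV = 3538 m/s

3538 m/s


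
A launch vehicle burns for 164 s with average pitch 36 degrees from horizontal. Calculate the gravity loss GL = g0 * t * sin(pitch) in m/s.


GL = 9.81 * 164 * sin(36 deg) = 946 m/s

946 m/s


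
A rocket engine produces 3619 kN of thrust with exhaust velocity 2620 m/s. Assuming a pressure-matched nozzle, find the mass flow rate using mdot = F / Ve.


mdot = F / Ve = 3619000 / 2620 = 1381.3 kg/s

1381.3 kg/s


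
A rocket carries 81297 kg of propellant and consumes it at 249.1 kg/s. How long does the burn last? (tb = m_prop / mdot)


tb = 81297 / 249.1 = 326.4 s

326.4 s


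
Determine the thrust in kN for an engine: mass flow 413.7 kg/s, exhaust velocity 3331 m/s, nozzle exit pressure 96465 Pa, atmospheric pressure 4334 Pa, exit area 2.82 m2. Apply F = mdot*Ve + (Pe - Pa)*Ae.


F = 413.7 * 3331 + (96465 - 4334) * 2.82 = 1.6378e+06 N = 1637.8 kN

1637.8 kN


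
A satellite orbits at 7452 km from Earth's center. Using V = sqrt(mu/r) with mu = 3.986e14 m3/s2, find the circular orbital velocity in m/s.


V = sqrt(3.986e14 / 7452000) = 7314 m/s

7314 m/s


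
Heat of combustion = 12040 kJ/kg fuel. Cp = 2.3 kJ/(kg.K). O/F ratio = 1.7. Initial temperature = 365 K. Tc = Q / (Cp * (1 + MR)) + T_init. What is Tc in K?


Tc = 12040 / (2.3 * (1 + 1.7)) + 365 = 2304 K

2304 K


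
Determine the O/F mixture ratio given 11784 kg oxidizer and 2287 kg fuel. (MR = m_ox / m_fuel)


MR = 11784 / 2287 = 5.15

5.15


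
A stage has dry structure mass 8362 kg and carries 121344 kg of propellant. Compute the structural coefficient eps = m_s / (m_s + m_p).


eps = 8362 / (8362 + 121344) = 0.0645

0.0645


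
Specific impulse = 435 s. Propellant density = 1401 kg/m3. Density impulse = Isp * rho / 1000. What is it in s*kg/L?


rho*Isp = 435 * 1401 / 1000 = 609 s*kg/L

609 s*kg/L


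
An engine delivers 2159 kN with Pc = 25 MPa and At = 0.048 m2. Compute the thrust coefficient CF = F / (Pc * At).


CF = 2159000 / (25e6 * 0.048) = 1.8

1.8


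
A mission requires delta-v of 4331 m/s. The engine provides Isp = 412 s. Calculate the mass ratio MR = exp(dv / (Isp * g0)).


Ve = 412 * 9.81 = 4041.72 m/s
MR = exp(4331 / 4041.72) = 2.92

2.92


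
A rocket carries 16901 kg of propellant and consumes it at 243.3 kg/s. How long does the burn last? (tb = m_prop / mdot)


tb = 16901 / 243.3 = 69.5 s

69.5 s


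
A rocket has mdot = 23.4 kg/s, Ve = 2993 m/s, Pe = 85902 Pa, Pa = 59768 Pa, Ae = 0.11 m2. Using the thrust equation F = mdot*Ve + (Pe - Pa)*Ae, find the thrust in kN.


F = 23.4 * 2993 + (85902 - 59768) * 0.11 = 72911.0 N = 72.9 kN

72.9 kN


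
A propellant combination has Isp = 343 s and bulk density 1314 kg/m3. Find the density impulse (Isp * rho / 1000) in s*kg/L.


rho*Isp = 343 * 1314 / 1000 = 451 s*kg/L

451 s*kg/L


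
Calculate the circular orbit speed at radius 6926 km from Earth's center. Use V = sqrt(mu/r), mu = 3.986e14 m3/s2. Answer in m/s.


V = sqrt(3.986e14 / 6926000) = 7586 m/s

7586 m/s


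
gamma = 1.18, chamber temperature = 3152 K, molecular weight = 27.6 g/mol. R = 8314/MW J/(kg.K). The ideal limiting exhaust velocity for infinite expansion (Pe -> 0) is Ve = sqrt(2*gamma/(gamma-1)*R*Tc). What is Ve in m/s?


R = 8314 / 27.6 = 301.23 J/(kg.K)
Ve = sqrt(2 * 1.18 / (1.18 - 1) * 301.23 * 3152) = 3528 m/s

3528 m/s


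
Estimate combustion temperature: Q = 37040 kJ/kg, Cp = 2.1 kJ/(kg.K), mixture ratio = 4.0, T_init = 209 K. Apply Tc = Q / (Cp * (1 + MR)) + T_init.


Tc = 37040 / (2.1 * (1 + 4.0)) + 209 = 3737 K

3737 K


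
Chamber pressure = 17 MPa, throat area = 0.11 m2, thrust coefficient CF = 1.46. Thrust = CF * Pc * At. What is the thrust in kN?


F = 1.46 * 17e6 * 0.11 = 2.7302e+06 N = 2730.2 kN

2730.2 kN


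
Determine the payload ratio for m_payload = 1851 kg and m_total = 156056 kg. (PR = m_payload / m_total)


PR = 1851 / 156056 = 0.0119

0.0119


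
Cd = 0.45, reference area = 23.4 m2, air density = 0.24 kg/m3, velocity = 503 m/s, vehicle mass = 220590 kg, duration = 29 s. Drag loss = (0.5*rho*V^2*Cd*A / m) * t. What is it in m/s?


D = 0.5 * 0.24 * 503^2 * 0.45 * 23.4 = 319702.17 N
a = 319702.17 / 220590 = 1.4493 m/s2
dV = 1.4493 * 29 = 42.0 m/s

42.0 m/s


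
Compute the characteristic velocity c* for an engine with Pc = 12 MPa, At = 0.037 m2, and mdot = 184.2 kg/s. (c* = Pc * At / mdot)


c* = 12e6 * 0.037 / 184.2 = 2410 m/s

2410 m/s


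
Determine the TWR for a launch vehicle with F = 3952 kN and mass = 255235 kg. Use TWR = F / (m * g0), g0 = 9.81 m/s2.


TWR = 3952000 / (255235 * 9.81) = 1.58

1.58


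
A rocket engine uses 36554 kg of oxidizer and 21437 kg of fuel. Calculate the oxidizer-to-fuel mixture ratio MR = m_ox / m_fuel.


MR = 36554 / 21437 = 1.71

1.71


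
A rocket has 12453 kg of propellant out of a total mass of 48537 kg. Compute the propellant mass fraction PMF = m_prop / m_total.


PMF = 12453 / 48537 = 0.257

0.257


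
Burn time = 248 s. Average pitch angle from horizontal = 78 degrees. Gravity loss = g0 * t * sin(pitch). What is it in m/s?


GL = 9.81 * 248 * sin(78 deg) = 2380 m/s

2380 m/s


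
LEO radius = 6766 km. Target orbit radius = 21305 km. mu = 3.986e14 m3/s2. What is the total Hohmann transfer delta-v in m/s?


V1 = sqrt(mu/r1) = 7675.43 m/s
dV1 = V1*(sqrt(2*r2/(r1+r2)) - 1) = 1781.05 m/s
V2 = sqrt(mu/r2) = 4325.42 m/s
dV2 = V2*(1 - sqrt(2*r1/(r1+r2))) = 1322.25 m/s
Total dV = 3103 m/s

3103 m/s


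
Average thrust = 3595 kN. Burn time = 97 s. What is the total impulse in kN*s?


It = 3595 * 97 = 348715 kN*s

348715 kN*s


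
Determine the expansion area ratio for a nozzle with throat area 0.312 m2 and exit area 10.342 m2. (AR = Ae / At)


AR = 10.342 / 0.312 = 33.1

33.1


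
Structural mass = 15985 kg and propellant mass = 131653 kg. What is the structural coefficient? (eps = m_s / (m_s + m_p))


eps = 15985 / (15985 + 131653) = 0.1083

0.1083


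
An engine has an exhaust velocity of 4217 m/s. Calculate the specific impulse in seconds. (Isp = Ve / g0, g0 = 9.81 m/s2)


Isp = Ve / g0 = 4217 / 9.81 = 429.9 s

429.9 s


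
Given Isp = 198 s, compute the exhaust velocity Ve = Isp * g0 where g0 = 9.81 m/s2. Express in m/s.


Ve = Isp * g0 = 198 * 9.81 = 1942.4 m/s

1942.4 m/s


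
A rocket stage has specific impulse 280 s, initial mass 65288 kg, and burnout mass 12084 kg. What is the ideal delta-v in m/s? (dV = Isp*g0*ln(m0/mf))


Ve = 280 * 9.81 = 2746.8 m/s
dV = 2746.8 * ln(65288/12084) = 4634 m/s

4634 m/s


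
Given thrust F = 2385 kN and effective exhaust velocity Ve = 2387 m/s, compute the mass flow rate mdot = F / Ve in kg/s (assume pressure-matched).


mdot = F / Ve = 2385000 / 2387 = 999.2 kg/s

999.2 kg/s


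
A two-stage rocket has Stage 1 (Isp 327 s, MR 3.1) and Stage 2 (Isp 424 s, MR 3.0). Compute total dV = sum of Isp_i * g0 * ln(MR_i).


dV1 = 327 * 9.81 * ln(3.1) = 3629.4 m/s
dV2 = 424 * 9.81 * ln(3.0) = 4569.6 m/s
Total dV = 3629.4 + 4569.6 = 8199.0 m/s ~ 8199 m/s

8199 m/s


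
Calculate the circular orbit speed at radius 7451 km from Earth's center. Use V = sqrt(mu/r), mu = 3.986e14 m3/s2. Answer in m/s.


V = sqrt(3.986e14 / 7451000) = 7314 m/s

7314 m/s


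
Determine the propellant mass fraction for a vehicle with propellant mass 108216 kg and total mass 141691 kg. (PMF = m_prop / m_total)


PMF = 108216 / 141691 = 0.764

0.764


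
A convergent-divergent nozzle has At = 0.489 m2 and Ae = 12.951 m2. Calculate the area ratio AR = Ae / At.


AR = 12.951 / 0.489 = 26.5

26.5


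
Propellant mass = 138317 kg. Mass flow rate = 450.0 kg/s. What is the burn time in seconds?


tb = 138317 / 450.0 = 307.4 s

307.4 s


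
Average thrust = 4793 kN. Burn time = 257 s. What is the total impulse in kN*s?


It = 4793 * 257 = 1231801 kN*s

1231801 kN*s


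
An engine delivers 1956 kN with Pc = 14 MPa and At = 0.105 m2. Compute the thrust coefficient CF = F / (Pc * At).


CF = 1956000 / (14e6 * 0.105) = 1.33

1.33


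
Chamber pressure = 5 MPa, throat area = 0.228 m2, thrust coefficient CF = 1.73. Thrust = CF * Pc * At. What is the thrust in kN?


F = 1.73 * 5e6 * 0.228 = 1.9722e+06 N = 1972.2 kN

1972.2 kN


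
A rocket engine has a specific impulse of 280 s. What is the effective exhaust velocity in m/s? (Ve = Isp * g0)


Ve = Isp * g0 = 280 * 9.81 = 2746.8 m/s

2746.8 m/s


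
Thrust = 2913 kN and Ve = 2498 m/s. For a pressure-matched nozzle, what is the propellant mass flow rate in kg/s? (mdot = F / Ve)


mdot = F / Ve = 2913000 / 2498 = 1166.1 kg/s

1166.1 kg/s


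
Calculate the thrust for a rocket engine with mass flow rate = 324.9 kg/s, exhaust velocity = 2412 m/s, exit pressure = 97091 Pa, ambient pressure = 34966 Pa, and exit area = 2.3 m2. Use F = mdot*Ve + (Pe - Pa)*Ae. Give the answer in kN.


F = 324.9 * 2412 + (97091 - 34966) * 2.3 = 926546.0 N = 926.5 kN

926.5 kN


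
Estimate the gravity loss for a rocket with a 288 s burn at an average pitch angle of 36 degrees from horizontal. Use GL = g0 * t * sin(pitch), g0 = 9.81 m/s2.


GL = 9.81 * 288 * sin(36 deg) = 1661 m/s

1661 m/s


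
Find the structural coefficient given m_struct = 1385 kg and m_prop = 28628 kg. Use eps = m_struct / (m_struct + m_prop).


eps = 1385 / (1385 + 28628) = 0.0461

0.0461


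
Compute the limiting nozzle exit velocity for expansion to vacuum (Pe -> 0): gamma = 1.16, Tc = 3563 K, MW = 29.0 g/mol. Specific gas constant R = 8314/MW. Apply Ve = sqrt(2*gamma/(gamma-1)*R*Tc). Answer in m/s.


R = 8314 / 29.0 = 286.69 J/(kg.K)
Ve = sqrt(2 * 1.16 / (1.16 - 1) * 286.69 * 3563) = 3849 m/s

3849 m/s


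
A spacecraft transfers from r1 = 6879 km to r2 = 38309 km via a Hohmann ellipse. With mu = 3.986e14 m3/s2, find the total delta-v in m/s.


V1 = sqrt(mu/r1) = 7612.13 m/s
dV1 = V1*(sqrt(2*r2/(r1+r2)) - 1) = 2299.84 m/s
V2 = sqrt(mu/r2) = 3225.66 m/s
dV2 = V2*(1 - sqrt(2*r1/(r1+r2))) = 1445.8 m/s
Total dV = 3746 m/s

3746 m/s


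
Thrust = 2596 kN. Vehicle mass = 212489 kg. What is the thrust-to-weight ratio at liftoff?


TWR = 2596000 / (212489 * 9.81) = 1.25

1.25


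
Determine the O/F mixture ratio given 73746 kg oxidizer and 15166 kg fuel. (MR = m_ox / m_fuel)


MR = 73746 / 15166 = 4.86

4.86


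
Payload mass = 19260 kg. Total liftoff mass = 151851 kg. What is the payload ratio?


PR = 19260 / 151851 = 0.1268

0.1268


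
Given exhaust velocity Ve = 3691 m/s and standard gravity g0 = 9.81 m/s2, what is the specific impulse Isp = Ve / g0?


Isp = Ve / g0 = 3691 / 9.81 = 376.2 s

376.2 s


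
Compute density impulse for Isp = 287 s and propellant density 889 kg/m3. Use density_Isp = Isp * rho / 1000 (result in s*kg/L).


rho*Isp = 287 * 889 / 1000 = 255 s*kg/L

255 s*kg/L


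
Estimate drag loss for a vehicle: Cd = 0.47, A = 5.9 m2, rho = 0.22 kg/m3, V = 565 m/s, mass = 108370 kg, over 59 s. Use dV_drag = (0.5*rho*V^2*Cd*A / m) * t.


D = 0.5 * 0.22 * 565^2 * 0.47 * 5.9 = 97373.2 N
a = 97373.2 / 108370 = 0.8985 m/s2
dV = 0.8985 * 59 = 53.0 m/s

53.0 m/s


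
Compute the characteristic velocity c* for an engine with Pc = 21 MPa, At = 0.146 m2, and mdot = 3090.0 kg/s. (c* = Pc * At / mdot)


c* = 21e6 * 0.146 / 3090.0 = 992 m/s

992 m/s


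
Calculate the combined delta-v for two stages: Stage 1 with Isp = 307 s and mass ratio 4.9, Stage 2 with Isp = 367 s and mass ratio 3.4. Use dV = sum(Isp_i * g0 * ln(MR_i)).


dV1 = 307 * 9.81 * ln(4.9) = 4786.3 m/s
dV2 = 367 * 9.81 * ln(3.4) = 4405.9 m/s
Total dV = 4786.3 + 4405.9 = 9192.2 m/s ~ 9192 m/s

9192 m/s


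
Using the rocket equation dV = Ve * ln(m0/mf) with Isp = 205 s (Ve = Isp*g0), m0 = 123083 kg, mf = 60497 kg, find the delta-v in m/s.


Ve = 205 * 9.81 = 2011.05 m/s
dV = 2011.05 * ln(123083/60497) = 1428 m/s

1428 m/s


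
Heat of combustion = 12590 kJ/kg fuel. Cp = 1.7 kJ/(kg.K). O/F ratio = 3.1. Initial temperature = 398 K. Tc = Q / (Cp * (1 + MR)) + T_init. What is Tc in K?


Tc = 12590 / (1.7 * (1 + 3.1)) + 398 = 2204 K

2204 K


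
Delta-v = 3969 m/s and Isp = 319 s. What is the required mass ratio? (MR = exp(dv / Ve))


Ve = 319 * 9.81 = 3129.39 m/s
MR = exp(3969 / 3129.39) = 3.555

3.555


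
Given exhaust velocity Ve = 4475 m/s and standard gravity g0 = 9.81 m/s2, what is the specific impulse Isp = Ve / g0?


Isp = Ve / g0 = 4475 / 9.81 = 456.2 s

456.2 s


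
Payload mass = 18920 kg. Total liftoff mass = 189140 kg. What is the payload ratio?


PR = 18920 / 189140 = 0.1

0.1


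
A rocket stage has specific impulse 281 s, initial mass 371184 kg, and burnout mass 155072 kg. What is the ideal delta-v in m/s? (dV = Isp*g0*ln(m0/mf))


Ve = 281 * 9.81 = 2756.61 m/s
dV = 2756.61 * ln(371184/155072) = 2406 m/s

2406 m/s


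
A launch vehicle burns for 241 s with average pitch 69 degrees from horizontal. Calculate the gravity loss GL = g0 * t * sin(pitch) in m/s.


GL = 9.81 * 241 * sin(69 deg) = 2207 m/s

2207 m/s


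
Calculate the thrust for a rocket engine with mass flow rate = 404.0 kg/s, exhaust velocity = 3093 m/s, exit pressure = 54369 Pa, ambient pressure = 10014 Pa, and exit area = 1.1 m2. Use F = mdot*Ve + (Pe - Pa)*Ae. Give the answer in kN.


F = 404.0 * 3093 + (54369 - 10014) * 1.1 = 1.2984e+06 N = 1298.4 kN

1298.4 kN


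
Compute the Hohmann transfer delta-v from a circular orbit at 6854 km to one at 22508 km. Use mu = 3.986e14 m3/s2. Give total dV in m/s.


V1 = sqrt(mu/r1) = 7626.0 m/s
dV1 = V1*(sqrt(2*r2/(r1+r2)) - 1) = 1816.51 m/s
V2 = sqrt(mu/r2) = 4208.24 m/s
dV2 = V2*(1 - sqrt(2*r1/(r1+r2))) = 1332.86 m/s
Total dV = 3149 m/s

3149 m/s


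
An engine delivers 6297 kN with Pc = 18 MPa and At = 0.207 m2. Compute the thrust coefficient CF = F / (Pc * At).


CF = 6297000 / (18e6 * 0.207) = 1.69

1.69


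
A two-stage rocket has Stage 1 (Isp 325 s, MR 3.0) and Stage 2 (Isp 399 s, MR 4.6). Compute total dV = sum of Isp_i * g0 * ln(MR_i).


dV1 = 325 * 9.81 * ln(3.0) = 3502.7 m/s
dV2 = 399 * 9.81 * ln(4.6) = 5973.3 m/s
Total dV = 3502.7 + 5973.3 = 9476.0 m/s ~ 9476 m/s

9476 m/s


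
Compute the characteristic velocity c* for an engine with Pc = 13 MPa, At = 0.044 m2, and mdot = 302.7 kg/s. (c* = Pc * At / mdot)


c* = 13e6 * 0.044 / 302.7 = 1890 m/s

1890 m/s


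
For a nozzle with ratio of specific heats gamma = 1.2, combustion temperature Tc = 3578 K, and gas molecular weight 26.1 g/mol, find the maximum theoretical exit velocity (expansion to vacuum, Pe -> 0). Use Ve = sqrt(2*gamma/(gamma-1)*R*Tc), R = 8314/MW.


R = 8314 / 26.1 = 318.54 J/(kg.K)
Ve = sqrt(2 * 1.2 / (1.2 - 1) * 318.54 * 3578) = 3698 m/s

3698 m/s


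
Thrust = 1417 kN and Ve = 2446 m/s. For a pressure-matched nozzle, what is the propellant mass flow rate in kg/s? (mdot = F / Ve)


mdot = F / Ve = 1417000 / 2446 = 579.3 kg/s

579.3 kg/s


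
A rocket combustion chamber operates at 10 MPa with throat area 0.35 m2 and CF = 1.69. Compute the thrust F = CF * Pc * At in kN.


F = 1.69 * 10e6 * 0.35 = 5.9150e+06 N = 5915.0 kN

5915.0 kN


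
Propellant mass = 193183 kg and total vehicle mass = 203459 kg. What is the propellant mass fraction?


PMF = 193183 / 203459 = 0.949

0.949


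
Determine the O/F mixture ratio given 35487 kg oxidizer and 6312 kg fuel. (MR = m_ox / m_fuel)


MR = 35487 / 6312 = 5.62

5.62


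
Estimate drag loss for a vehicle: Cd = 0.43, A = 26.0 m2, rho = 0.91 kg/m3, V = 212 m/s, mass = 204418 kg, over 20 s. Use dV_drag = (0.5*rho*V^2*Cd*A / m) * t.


D = 0.5 * 0.91 * 212^2 * 0.43 * 26.0 = 228625.63 N
a = 228625.63 / 204418 = 1.1184 m/s2
dV = 1.1184 * 20 = 22.4 m/s

22.4 m/s


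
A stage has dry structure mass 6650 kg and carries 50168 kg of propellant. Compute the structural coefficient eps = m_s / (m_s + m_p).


eps = 6650 / (6650 + 50168) = 0.117

0.117


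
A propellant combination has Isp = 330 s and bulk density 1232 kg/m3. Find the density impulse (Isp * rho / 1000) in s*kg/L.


rho*Isp = 330 * 1232 / 1000 = 407 s*kg/L

407 s*kg/L


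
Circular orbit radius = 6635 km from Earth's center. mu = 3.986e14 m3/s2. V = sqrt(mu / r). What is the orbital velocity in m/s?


V = sqrt(3.986e14 / 6635000) = 7751 m/s

7751 m/s


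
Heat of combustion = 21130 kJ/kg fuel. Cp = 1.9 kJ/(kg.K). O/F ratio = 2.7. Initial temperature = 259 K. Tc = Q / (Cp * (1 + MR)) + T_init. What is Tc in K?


Tc = 21130 / (1.9 * (1 + 2.7)) + 259 = 3265 K

3265 K


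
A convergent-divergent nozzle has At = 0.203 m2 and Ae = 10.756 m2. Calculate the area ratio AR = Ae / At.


AR = 10.756 / 0.203 = 53.0

53.0


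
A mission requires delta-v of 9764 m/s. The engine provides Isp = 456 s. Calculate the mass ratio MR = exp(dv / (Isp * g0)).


Ve = 456 * 9.81 = 4473.36 m/s
MR = exp(9764 / 4473.36) = 8.87

8.87


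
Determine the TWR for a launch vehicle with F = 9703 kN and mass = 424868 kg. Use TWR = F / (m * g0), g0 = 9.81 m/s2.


TWR = 9703000 / (424868 * 9.81) = 2.33

2.33


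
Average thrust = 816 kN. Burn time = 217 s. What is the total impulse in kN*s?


It = 816 * 217 = 177072 kN*s

177072 kN*s


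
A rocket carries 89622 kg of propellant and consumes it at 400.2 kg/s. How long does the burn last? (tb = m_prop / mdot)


tb = 89622 / 400.2 = 223.9 s

223.9 s


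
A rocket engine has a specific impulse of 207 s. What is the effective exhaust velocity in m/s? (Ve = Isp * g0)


Ve = Isp * g0 = 207 * 9.81 = 2030.7 m/s

2030.7 m/s


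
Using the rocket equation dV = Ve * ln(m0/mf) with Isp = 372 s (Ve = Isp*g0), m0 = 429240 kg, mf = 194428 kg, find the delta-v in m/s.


Ve = 372 * 9.81 = 3649.32 m/s
dV = 3649.32 * ln(429240/194428) = 2890 m/s

2890 m/s


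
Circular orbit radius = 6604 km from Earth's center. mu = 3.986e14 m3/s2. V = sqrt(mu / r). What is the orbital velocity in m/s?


V = sqrt(3.986e14 / 6604000) = 7769 m/s

7769 m/s


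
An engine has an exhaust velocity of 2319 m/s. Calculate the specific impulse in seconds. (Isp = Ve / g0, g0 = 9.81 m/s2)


Isp = Ve / g0 = 2319 / 9.81 = 236.4 s

236.4 s


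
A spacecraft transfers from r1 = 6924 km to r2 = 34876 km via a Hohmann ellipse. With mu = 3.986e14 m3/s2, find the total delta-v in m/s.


V1 = sqrt(mu/r1) = 7587.35 m/s
dV1 = V1*(sqrt(2*r2/(r1+r2)) - 1) = 2213.87 m/s
V2 = sqrt(mu/r2) = 3380.69 m/s
dV2 = V2*(1 - sqrt(2*r1/(r1+r2))) = 1434.83 m/s
Total dV = 3649 m/s

3649 m/s


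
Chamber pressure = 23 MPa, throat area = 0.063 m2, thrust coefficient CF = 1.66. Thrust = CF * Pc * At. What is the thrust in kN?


F = 1.66 * 23e6 * 0.063 = 2.4053e+06 N = 2405.3 kN

2405.3 kN


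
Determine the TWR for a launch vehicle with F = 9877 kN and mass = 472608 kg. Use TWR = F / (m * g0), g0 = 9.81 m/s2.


TWR = 9877000 / (472608 * 9.81) = 2.13

2.13


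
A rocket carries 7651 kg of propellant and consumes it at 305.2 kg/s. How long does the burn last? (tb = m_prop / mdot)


tb = 7651 / 305.2 = 25.1 s

25.1 s


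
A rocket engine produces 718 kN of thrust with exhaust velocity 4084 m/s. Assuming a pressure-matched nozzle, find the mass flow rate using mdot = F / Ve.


mdot = F / Ve = 718000 / 4084 = 175.8 kg/s

175.8 kg/s


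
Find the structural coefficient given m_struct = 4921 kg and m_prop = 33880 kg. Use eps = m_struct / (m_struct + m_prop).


eps = 4921 / (4921 + 33880) = 0.1268

0.1268


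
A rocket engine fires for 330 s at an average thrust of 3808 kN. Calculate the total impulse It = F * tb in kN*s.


It = 3808 * 330 = 1256640 kN*s

1256640 kN*s


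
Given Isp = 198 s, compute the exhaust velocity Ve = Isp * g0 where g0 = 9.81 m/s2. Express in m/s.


Ve = Isp * g0 = 198 * 9.81 = 1942.4 m/s

1942.4 m/s


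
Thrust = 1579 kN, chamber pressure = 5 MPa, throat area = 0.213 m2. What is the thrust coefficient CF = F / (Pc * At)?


CF = 1579000 / (5e6 * 0.213) = 1.48

1.48


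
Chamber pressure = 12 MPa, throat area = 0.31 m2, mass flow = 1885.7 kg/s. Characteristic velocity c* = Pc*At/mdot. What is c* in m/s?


c* = 12e6 * 0.31 / 1885.7 = 1973 m/s

1973 m/s


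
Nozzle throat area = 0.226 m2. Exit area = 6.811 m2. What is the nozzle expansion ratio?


AR = 6.811 / 0.226 = 30.1

30.1


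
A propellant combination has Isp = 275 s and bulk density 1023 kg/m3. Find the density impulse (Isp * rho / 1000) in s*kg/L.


rho*Isp = 275 * 1023 / 1000 = 281 s*kg/L

281 s*kg/L
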